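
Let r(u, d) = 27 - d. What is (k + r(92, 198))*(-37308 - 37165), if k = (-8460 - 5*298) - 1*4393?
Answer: 1080901122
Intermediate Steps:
k = -14343 (k = (-8460 - 1*1490) - 4393 = (-8460 - 1490) - 4393 = -9950 - 4393 = -14343)
(k + r(92, 198))*(-37308 - 37165) = (-14343 + (27 - 1*198))*(-37308 - 37165) = (-14343 + (27 - 198))*(-74473) = (-14343 - 171)*(-74473) = -14514*(-74473) = 1080901122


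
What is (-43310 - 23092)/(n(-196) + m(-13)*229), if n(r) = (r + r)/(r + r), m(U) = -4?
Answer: 22134/305 ≈ 72.570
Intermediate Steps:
n(r) = 1 (n(r) = (2*r)/((2*r)) = (2*r)*(1/(2*r)) = 1)
(-43310 - 23092)/(n(-196) + m(-13)*229) = (-43310 - 23092)/(1 - 4*229) = -66402/(1 - 916) = -66402/(-915) = -66402*(-1/915) = 22134/305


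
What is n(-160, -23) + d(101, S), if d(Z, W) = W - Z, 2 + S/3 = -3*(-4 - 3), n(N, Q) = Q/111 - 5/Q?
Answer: -112306/2553 ≈ -43.990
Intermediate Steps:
n(N, Q) = -5/Q + Q/111 (n(N, Q) = Q*(1/111) - 5/Q = Q/111 - 5/Q = -5/Q + Q/111)
S = 57 (S = -6 + 3*(-3*(-4 - 3)) = -6 + 3*(-3*(-7)) = -6 + 3*21 = -6 + 63 = 57)
n(-160, -23) + d(101, S) = (-5/(-23) + (1/111)*(-23)) + (57 - 1*101) = (-5*(-1/23) - 23/111) + (57 - 101) = (5/23 - 23/111) - 44 = 26/2553 - 44 = -112306/2553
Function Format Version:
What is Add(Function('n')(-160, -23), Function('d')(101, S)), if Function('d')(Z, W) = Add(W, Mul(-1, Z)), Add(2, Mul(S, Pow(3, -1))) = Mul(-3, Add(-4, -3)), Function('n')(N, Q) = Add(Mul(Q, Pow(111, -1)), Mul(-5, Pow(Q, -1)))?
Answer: Rational(-112306, 2553) ≈ -43.990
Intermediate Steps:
Function('n')(N, Q) = Add(Mul(-5, Pow(Q, -1)), Mul(Rational(1, 111), Q)) (Function('n')(N, Q) = Add(Mul(Q, Rational(1, 111)), Mul(-5, Pow(Q, -1))) = Add(Mul(Rational(1, 111), Q), Mul(-5, Pow(Q, -1))) = Add(Mul(-5, Pow(Q, -1)), Mul(Rational(1, 111), Q)))
S = 57 (S = Add(-6, Mul(3, Mul(-3, Add(-4, -3)))) = Add(-6, Mul(3, Mul(-3, -7))) = Add(-6, Mul(3, 21)) = Add(-6, 63) = 57)
Add(Function('n')(-160, -23), Function('d')(101, S)) = Add(Add(Mul(-5, Pow(-23, -1)), Mul(Rational(1, 111), -23)), Add(57, Mul(-1, 101))) = Add(Add(Mul(-5, Rational(-1, 23)), Rational(-23, 111)), Add(57, -101)) = Add(Add(Rational(5, 23), Rational(-23, 111)), -44) = Add(Rational(26, 2553), -44) = Rational(-112306, 2553)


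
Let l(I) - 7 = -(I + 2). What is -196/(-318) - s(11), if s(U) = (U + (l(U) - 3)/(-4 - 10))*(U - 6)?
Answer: -128213/2226 ≈ -57.598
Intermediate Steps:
l(I) = 5 - I (l(I) = 7 - (I + 2) = 7 - (2 + I) = 7 + (-2 - I) = 5 - I)
s(U) = (-6 + U)*(-⅐ + 15*U/14) (s(U) = (U + ((5 - U) - 3)/(-4 - 10))*(U - 6) = (U + (2 - U)/(-14))*(-6 + U) = (U + (2 - U)*(-1/14))*(-6 + U) = (U + (-⅐ + U/14))*(-6 + U) = (-⅐ + 15*U/14)*(-6 + U) = (-6 + U)*(-⅐ + 15*U/14))
-196/(-318) - s(11) = -196/(-318) - (6/7 - 46/7*11 + (15/14)*11²) = -196*(-1/318) - (6/7 - 506/7 + (15/14)*121) = 98/159 - (6/7 - 506/7 + 1815/14) = 98/159 - 1*815/14 = 98/159 - 815/14 = -128213/2226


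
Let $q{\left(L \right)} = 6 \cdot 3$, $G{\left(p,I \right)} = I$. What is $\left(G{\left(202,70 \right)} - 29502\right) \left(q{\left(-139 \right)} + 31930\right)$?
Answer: $-940293536$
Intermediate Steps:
$q{\left(L \right)} = 18$
$\left(G{\left(202,70 \right)} - 29502\right) \left(q{\left(-139 \right)} + 31930\right) = \left(70 - 29502\right) \left(18 + 31930\right) = \left(-29432\right) 31948 = -940293536$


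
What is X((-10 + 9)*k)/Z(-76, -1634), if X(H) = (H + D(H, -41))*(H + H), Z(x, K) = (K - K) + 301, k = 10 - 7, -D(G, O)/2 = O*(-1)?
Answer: 510/301 ≈ 1.6944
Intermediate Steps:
D(G, O) = 2*O (D(G, O) = -2*O*(-1) = -(-2)*O = 2*O)
k = 3
Z(x, K) = 301 (Z(x, K) = 0 + 301 = 301)
X(H) = 2*H*(-82 + H) (X(H) = (H + 2*(-41))*(H + H) = (H - 82)*(2*H) = (-82 + H)*(2*H) = 2*H*(-82 + H))
X((-10 + 9)*k)/Z(-76, -1634) = (2*((-10 + 9)*3)*(-82 + (-10 + 9)*3))/301 = (2*(-1*3)*(-82 - 1*3))*(1/301) = (2*(-3)*(-82 - 3))*(1/301) = (2*(-3)*(-85))*(1/301) = 510*(1/301) = 510/301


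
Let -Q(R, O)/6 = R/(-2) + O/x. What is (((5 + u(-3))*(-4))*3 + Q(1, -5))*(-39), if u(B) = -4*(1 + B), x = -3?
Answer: 6357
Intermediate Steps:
Q(R, O) = 2*O + 3*R (Q(R, O) = -6*(R/(-2) + O/(-3)) = -6*(R*(-½) + O*(-⅓)) = -6*(-R/2 - O/3) = 2*O + 3*R)
u(B) = -4 - 4*B
(((5 + u(-3))*(-4))*3 + Q(1, -5))*(-39) = (((5 + (-4 - 4*(-3)))*(-4))*3 + (2*(-5) + 3*1))*(-39) = (((5 + (-4 + 12))*(-4))*3 + (-10 + 3))*(-39) = (((5 + 8)*(-4))*3 - 7)*(-39) = ((13*(-4))*3 - 7)*(-39) = (-52*3 - 7)*(-39) = (-156 - 7)*(-39) = -163*(-39) = 6357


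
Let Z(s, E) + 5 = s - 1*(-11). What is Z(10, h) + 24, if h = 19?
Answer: 40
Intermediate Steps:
Z(s, E) = 6 + s (Z(s, E) = -5 + (s - 1*(-11)) = -5 + (s + 11) = -5 + (11 + s) = 6 + s)
Z(10, h) + 24 = (6 + 10) + 24 = 16 + 24 = 40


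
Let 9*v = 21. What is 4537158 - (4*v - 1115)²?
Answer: 29831933/9 ≈ 3.3147e+6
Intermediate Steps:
v = 7/3 (v = (⅑)*21 = 7/3 ≈ 2.3333)
4537158 - (4*v - 1115)² = 4537158 - (4*(7/3) - 1115)² = 4537158 - (28/3 - 1115)² = 4537158 - (-3317/3)² = 4537158 - 1*11002489/9 = 4537158 - 11002489/9 = 29831933/9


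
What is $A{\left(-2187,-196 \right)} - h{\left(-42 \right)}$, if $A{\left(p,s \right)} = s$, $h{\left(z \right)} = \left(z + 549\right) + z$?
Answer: $-661$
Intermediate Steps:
$h{\left(z \right)} = 549 + 2 z$ ($h{\left(z \right)} = \left(549 + z\right) + z = 549 + 2 z$)
$A{\left(-2187,-196 \right)} - h{\left(-42 \right)} = -196 - \left(549 + 2 \left(-42\right)\right) = -196 - \left(549 - 84\right) = -196 - 465 = -661$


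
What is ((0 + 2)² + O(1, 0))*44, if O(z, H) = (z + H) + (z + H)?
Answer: 264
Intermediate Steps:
O(z, H) = 2*H + 2*z (O(z, H) = (H + z) + (H + z) = 2*H + 2*z)
((0 + 2)² + O(1, 0))*44 = ((0 + 2)² + (2*0 + 2*1))*44 = (2² + (0 + 2))*44 = (4 + 2)*44 = 6*44 = 264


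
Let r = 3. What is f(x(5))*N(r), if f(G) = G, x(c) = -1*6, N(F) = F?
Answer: -18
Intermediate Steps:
x(c) = -6
f(x(5))*N(r) = -6*3 = -18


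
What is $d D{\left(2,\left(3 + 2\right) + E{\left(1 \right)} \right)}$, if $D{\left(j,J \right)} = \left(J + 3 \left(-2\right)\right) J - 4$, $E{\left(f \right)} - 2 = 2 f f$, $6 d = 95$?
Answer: $\frac{2185}{6} \approx 364.17$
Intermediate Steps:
$d = \frac{95}{6}$ ($d = \frac{1}{6} \cdot 95 = \frac{95}{6} \approx 15.833$)
$E{\left(f \right)} = 2 + 2 f^{2}$ ($E{\left(f \right)} = 2 + 2 f f = 2 + 2 f^{2}$)
$D{\left(j,J \right)} = -4 + J \left(-6 + J\right)$ ($D{\left(j,J \right)} = \left(J - 6\right) J - 4 = \left(-6 + J\right) J - 4 = J \left(-6 + J\right) - 4 = -4 + J \left(-6 + J\right)$)
$d D{\left(2,\left(3 + 2\right) + E{\left(1 \right)} \right)} = \frac{95 \left(-4 + \left(\left(3 + 2\right) + \left(2 + 2 \cdot 1^{2}\right)\right)^{2} - 6 \left(\left(3 + 2\right) + \left(2 + 2 \cdot 1^{2}\right)\right)\right)}{6} = \frac{95 \left(-4 + \left(5 + \left(2 + 2 \cdot 1\right)\right)^{2} - 6 \left(5 + \left(2 + 2 \cdot 1\right)\right)\right)}{6} = \frac{95 \left(-4 + \left(5 + \left(2 + 2\right)\right)^{2} - 6 \left(5 + \left(2 + 2\right)\right)\right)}{6} = \frac{95 \left(-4 + \left(5 + 4\right)^{2} - 6 \left(5 + 4\right)\right)}{6} = \frac{95 \left(-4 + 9^{2} - 54\right)}{6} = \frac{95 \left(-4 + 81 - 54\right)}{6} = \frac{95}{6} \cdot 23 = \frac{2185}{6}$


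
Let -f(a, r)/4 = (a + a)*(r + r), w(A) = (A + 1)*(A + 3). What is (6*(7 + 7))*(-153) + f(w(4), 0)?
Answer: -12852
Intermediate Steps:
w(A) = (1 + A)*(3 + A)
f(a, r) = -16*a*r (f(a, r) = -4*(a + a)*(r + r) = -4*2*a*2*r = -16*a*r)
(6*(7 + 7))*(-153) + f(w(4), 0) = (6*(7 + 7))*(-153) - 16*(3 + 4**2 + 4*4)*0 = (6*14)*(-153) - 16*(3 + 16 + 16)*0 = 84*(-153) - 16*35*0 = -12852 + 0 = -12852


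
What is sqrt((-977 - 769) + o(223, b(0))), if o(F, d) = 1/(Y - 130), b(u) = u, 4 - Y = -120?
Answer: I*sqrt(62862)/6 ≈ 41.787*I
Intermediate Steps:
Y = 124 (Y = 4 - 1*(-120) = 4 + 120 = 124)
o(F, d) = -1/6 (o(F, d) = 1/(124 - 130) = 1/(-6) = -1/6)
sqrt((-977 - 769) + o(223, b(0))) = sqrt((-977 - 769) - 1/6) = sqrt(-1746 - 1/6) = sqrt(-10477/6) = I*sqrt(62862)/6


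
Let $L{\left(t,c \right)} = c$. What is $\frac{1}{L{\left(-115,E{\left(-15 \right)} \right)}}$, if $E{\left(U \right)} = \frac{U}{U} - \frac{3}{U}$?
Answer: $\frac{5}{6} \approx 0.83333$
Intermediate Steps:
$E{\left(U \right)} = 1 - \frac{3}{U}$
$\frac{1}{L{\left(-115,E{\left(-15 \right)} \right)}} = \frac{1}{\frac{1}{-15} \left(-3 - 15\right)} = \frac{1}{\left(- \frac{1}{15}\right) \left(-18\right)} = \frac{1}{\frac{6}{5}} = \frac{5}{6}$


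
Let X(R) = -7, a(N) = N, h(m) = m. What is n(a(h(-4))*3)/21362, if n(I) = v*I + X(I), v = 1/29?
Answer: -215/619498 ≈ -0.00034706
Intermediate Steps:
v = 1/29 ≈ 0.034483
n(I) = -7 + I/29 (n(I) = I/29 - 7 = -7 + I/29)
n(a(h(-4))*3)/21362 = (-7 + (-4*3)/29)/21362 = (-7 + (1/29)*(-12))*(1/21362) = (-7 - 12/29)*(1/21362) = -215/29*1/21362 = -215/619498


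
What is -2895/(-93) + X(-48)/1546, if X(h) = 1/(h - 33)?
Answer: 120843059/3882006 ≈ 31.129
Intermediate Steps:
X(h) = 1/(-33 + h)
-2895/(-93) + X(-48)/1546 = -2895/(-93) + 1/(-33 - 48*1546) = -2895*(-1/93) + (1/1546)/(-81) = 965/31 - 1/81*1/1546 = 965/31 - 1/125226 = 120843059/3882006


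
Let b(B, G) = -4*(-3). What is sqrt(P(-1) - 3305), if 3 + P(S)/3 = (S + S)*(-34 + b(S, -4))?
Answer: I*sqrt(3182) ≈ 56.409*I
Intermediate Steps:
b(B, G) = 12
P(S) = -9 - 132*S (P(S) = -9 + 3*((S + S)*(-34 + 12)) = -9 + 3*((2*S)*(-22)) = -9 + 3*(-44*S) = -9 - 132*S)
sqrt(P(-1) - 3305) = sqrt((-9 - 132*(-1)) - 3305) = sqrt((-9 + 132) - 3305) = sqrt(123 - 3305) = sqrt(-3182) = I*sqrt(3182)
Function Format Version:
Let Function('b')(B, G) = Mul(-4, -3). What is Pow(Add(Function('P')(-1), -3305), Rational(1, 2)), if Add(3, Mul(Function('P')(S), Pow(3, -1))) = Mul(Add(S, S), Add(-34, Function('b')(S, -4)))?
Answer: Mul(I, Pow(3182, Rational(1, 2))) ≈ Mul(56.409, I)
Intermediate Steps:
Function('b')(B, G) = 12
Function('P')(S) = Add(-9, Mul(-132, S)) (Function('P')(S) = Add(-9, Mul(3, Mul(Add(S, S), Add(-34, 12)))) = Add(-9, Mul(3, Mul(Mul(2, S), -22))) = Add(-9, Mul(3, Mul(-44, S))) = Add(-9, Mul(-132, S)))
Pow(Add(Function('P')(-1), -3305), Rational(1, 2)) = Pow(Add(Add(-9, Mul(-132, -1)), -3305), Rational(1, 2)) = Pow(Add(Add(-9, 132), -3305), Rational(1, 2)) = Pow(Add(123, -3305), Rational(1, 2)) = Pow(-3182, Rational(1, 2)) = Mul(I, Pow(3182, Rational(1, 2)))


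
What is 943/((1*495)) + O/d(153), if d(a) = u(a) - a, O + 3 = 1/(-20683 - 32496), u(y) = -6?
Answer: 2684157011/1395151065 ≈ 1.9239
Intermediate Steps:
O = -159538/53179 (O = -3 + 1/(-20683 - 32496) = -3 + 1/(-53179) = -3 - 1/53179 = -159538/53179 ≈ -3.0000)
d(a) = -6 - a
943/((1*495)) + O/d(153) = 943/((1*495)) - 159538/(53179*(-6 - 1*153)) = 943/495 - 159538/(53179*(-6 - 153)) = 943*(1/495) - 159538/53179/(-159) = 943/495 - 159538/53179*(-1/159) = 943/495 + 159538/8455461 = 2684157011/1395151065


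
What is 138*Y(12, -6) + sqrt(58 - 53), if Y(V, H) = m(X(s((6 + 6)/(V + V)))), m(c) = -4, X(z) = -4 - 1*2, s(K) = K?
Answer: -552 + sqrt(5) ≈ -549.76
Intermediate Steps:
X(z) = -6 (X(z) = -4 - 2 = -6)
Y(V, H) = -4
138*Y(12, -6) + sqrt(58 - 53) = 138*(-4) + sqrt(58 - 53) = -552 + sqrt(5)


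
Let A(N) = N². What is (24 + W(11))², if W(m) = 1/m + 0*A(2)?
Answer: 70225/121 ≈ 580.37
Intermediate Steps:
W(m) = 1/m (W(m) = 1/m + 0*2² = 1/m + 0*4 = 1/m + 0 = 1/m)
(24 + W(11))² = (24 + 1/11)² = (265/11)² = 70225/121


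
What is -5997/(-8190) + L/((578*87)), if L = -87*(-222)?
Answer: 880741/788970 ≈ 1.1163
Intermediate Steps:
L = 19314
-5997/(-8190) + L/((578*87)) = -5997/(-8190) + 19314/((578*87)) = -5997*(-1/8190) + 19314/50286 = 1999/2730 + 19314*(1/50286) = 1999/2730 + 111/289 = 880741/788970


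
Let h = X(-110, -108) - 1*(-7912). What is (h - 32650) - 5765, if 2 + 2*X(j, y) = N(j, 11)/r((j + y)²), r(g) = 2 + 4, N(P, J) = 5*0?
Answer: -30504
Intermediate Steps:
N(P, J) = 0
r(g) = 6
X(j, y) = -1 (X(j, y) = -1 + (0/6)/2 = -1 + (0*(⅙))/2 = -1 + (½)*0 = -1 + 0 = -1)
h = 7911 (h = -1 - 1*(-7912) = -1 + 7912 = 7911)
(h - 32650) - 5765 = (7911 - 32650) - 5765 = -24739 - 5765 = -30504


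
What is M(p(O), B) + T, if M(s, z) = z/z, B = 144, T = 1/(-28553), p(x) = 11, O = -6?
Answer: 28552/28553 ≈ 0.99996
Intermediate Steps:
T = -1/28553 ≈ -3.5023e-5
M(s, z) = 1
M(p(O), B) + T = 1 - 1/28553 = 28552/28553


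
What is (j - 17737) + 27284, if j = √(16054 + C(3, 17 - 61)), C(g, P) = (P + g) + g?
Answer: 9547 + 4*√1001 ≈ 9673.6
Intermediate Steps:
C(g, P) = P + 2*g
j = 4*√1001 (j = √(16054 + ((17 - 61) + 2*3)) = √(16054 + (-44 + 6)) = √(16054 - 38) = √16016 = 4*√1001 ≈ 126.55)
(j - 17737) + 27284 = (4*√1001 - 17737) + 27284 = (-17737 + 4*√1001) + 27284 = 9547 + 4*√1001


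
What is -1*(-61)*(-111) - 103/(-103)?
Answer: -6770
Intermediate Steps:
-1*(-61)*(-111) - 103/(-103) = 61*(-111) - 103*(-1/103) = -6771 + 1 = -6770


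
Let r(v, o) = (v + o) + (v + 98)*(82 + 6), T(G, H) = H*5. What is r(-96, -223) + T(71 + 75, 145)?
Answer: 582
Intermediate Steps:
T(G, H) = 5*H
r(v, o) = 8624 + o + 89*v (r(v, o) = (o + v) + (98 + v)*88 = (o + v) + (8624 + 88*v) = 8624 + o + 89*v)
r(-96, -223) + T(71 + 75, 145) = (8624 - 223 + 89*(-96)) + 5*145 = (8624 - 223 - 8544) + 725 = -143 + 725 = 582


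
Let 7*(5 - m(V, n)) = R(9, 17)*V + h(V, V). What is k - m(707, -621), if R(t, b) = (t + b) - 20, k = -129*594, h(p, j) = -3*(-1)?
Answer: -532172/7 ≈ -76025.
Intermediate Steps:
h(p, j) = 3
k = -76626
R(t, b) = -20 + b + t (R(t, b) = (b + t) - 20 = -20 + b + t)
m(V, n) = 32/7 - 6*V/7 (m(V, n) = 5 - ((-20 + 17 + 9)*V + 3)/7 = 5 - (6*V + 3)/7 = 5 - (3 + 6*V)/7 = 5 + (-3/7 - 6*V/7) = 32/7 - 6*V/7)
k - m(707, -621) = -76626 - (32/7 - 6/7*707) = -76626 - (32/7 - 606) = -76626 - 1*(-4210/7) = -76626 + 4210/7 = -532172/7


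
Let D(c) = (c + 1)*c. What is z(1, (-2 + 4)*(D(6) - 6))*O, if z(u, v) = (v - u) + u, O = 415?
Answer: 29880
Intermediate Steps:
D(c) = c*(1 + c) (D(c) = (1 + c)*c = c*(1 + c))
z(u, v) = v
z(1, (-2 + 4)*(D(6) - 6))*O = ((-2 + 4)*(6*(1 + 6) - 6))*415 = (2*(6*7 - 6))*415 = (2*(42 - 6))*415 = (2*36)*415 = 72*415 = 29880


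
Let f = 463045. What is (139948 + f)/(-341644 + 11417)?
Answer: -602993/330227 ≈ -1.8260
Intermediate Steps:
(139948 + f)/(-341644 + 11417) = (139948 + 463045)/(-341644 + 11417) = 602993/(-330227) = 602993*(-1/330227) = -602993/330227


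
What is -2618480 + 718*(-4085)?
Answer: -5551510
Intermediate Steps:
-2618480 + 718*(-4085) = -2618480 - 2933030 = -5551510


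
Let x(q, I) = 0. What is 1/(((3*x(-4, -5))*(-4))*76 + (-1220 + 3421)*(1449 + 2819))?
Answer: 1/9393868 ≈ 1.0645e-7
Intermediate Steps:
1/(((3*x(-4, -5))*(-4))*76 + (-1220 + 3421)*(1449 + 2819)) = 1/(((3*0)*(-4))*76 + (-1220 + 3421)*(1449 + 2819)) = 1/((0*(-4))*76 + 2201*4268) = 1/(0*76 + 9393868) = 1/(0 + 9393868) = 1/9393868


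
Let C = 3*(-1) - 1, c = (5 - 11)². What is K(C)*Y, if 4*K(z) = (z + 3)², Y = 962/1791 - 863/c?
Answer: -55963/9552 ≈ -5.8588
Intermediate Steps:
c = 36 (c = (-6)² = 36)
C = -4 (C = -3 - 1 = -4)
Y = -55963/2388 (Y = 962/1791 - 863/36 = -55963/2388 ≈ -23.435)
K(z) = (3 + z)²/4 (K(z) = (z + 3)²/4 = (3 + z)²/4)
K(C)*Y = ((3 - 4)²/4)*(-55963/2388) = ((¼)*(-1)²)*(-55963/2388) = ((¼)*1)*(-55963/2388) = (¼)*(-55963/2388) = -55963/9552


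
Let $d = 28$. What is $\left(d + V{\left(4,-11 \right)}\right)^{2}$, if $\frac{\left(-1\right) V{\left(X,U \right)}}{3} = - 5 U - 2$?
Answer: $17161$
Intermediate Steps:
$V{\left(X,U \right)} = 6 + 15 U$ ($V{\left(X,U \right)} = - 3 \left(- 5 U - 2\right) = - 3 \left(-2 - 5 U\right) = 6 + 15 U$)
$\left(d + V{\left(4,-11 \right)}\right)^{2} = \left(28 + \left(6 + 15 \left(-11\right)\right)\right)^{2} = \left(28 + \left(6 - 165\right)\right)^{2} = \left(28 - 159\right)^{2} = \left(-131\right)^{2} = 17161$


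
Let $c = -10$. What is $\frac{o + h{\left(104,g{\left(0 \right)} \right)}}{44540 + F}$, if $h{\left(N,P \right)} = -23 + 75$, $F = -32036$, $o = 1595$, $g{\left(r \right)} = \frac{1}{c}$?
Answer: $\frac{549}{4168} \approx 0.13172$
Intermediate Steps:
$g{\left(r \right)} = - \frac{1}{10}$ ($g{\left(r \right)} = \frac{1}{-10} = - \frac{1}{10}$)
$h{\left(N,P \right)} = 52$
$\frac{o + h{\left(104,g{\left(0 \right)} \right)}}{44540 + F} = \frac{1595 + 52}{44540 - 32036} = \frac{1647}{12504} = 1647 \cdot \frac{1}{12504} = \frac{549}{4168}$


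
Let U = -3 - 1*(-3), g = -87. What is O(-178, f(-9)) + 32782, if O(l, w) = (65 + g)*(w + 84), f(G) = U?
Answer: 30934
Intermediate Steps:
U = 0 (U = -3 + 3 = 0)
f(G) = 0
O(l, w) = -1848 - 22*w (O(l, w) = (65 - 87)*(w + 84) = -22*(84 + w) = -1848 - 22*w)
O(-178, f(-9)) + 32782 = (-1848 - 22*0) + 32782 = (-1848 + 0) + 32782 = -1848 + 32782 = 30934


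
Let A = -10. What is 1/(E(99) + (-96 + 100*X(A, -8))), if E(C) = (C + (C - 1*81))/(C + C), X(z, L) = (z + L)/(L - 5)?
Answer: 286/12313 ≈ 0.023227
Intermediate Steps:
X(z, L) = (L + z)/(-5 + L)
E(C) = (-81 + 2*C)/(2*C) (E(C) = (C + (C - 81))/((2*C)) = (C + (-81 + C))*(1/(2*C)) = (-81 + 2*C)*(1/(2*C)) = (-81 + 2*C)/(2*C))
1/(E(99) + (-96 + 100*X(A, -8))) = 1/((-81/2 + 99)/99 + (-96 + 100*((-8 - 10)/(-5 - 8)))) = 1/((1/99)*(117/2) + (-96 + 100*(-18/(-13)))) = 1/(13/22 + (-96 + 100*(-1/13*(-18)))) = 1/(13/22 + (-96 + 100*(18/13))) = 1/(13/22 + (-96 + 1800/13)) = 1/(13/22 + 552/13) = 1/(12313/286) = 286/12313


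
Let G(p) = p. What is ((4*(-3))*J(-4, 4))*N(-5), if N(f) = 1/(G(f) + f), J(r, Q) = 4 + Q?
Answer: 48/5 ≈ 9.6000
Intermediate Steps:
N(f) = 1/(2*f) (N(f) = 1/(f + f) = 1/(2*f))
((4*(-3))*J(-4, 4))*N(-5) = ((4*(-3))*(4 + 4))*((½)/(-5)) = (-12*8)*((½)*(-⅕)) = -96*(-⅒) = 48/5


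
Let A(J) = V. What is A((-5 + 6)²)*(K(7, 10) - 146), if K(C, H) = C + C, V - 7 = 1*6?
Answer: -1716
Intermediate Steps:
V = 13 (V = 7 + 1*6 = 7 + 6 = 13)
K(C, H) = 2*C
A(J) = 13
A((-5 + 6)²)*(K(7, 10) - 146) = 13*(2*7 - 146) = 13*(14 - 146) = 13*(-132) = -1716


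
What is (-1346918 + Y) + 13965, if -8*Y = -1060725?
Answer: -9602899/8 ≈ -1.2004e+6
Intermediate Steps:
Y = 1060725/8 (Y = -1/8*(-1060725) = 1060725/8 ≈ 1.3259e+5)
(-1346918 + Y) + 13965 = (-1346918 + 1060725/8) + 13965 = -9714619/8 + 13965 = -9602899/8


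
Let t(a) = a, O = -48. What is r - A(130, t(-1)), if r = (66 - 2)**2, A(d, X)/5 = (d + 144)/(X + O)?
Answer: 202074/49 ≈ 4124.0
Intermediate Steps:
A(d, X) = 5*(144 + d)/(-48 + X) (A(d, X) = 5*((d + 144)/(X - 48)) = 5*((144 + d)/(-48 + X)) = 5*(144 + d)/(-48 + X))
r = 4096 (r = 64**2 = 4096)
r - A(130, t(-1)) = 4096 - 5*(144 + 130)/(-48 - 1) = 4096 - 5*274/(-49) = 4096 - 5*(-1)*274/49 = 4096 - 1*(-1370/49) = 4096 + 1370/49 = 202074/49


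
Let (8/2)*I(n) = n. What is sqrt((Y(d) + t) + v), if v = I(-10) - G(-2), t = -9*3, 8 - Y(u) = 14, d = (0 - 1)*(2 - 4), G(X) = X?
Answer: I*sqrt(134)/2 ≈ 5.7879*I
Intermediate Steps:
d = 2 (d = -1*(-2) = 2)
Y(u) = -6 (Y(u) = 8 - 1*14 = 8 - 14 = -6)
I(n) = n/4
t = -27
v = -1/2 (v = (1/4)*(-10) - 1*(-2) = -5/2 + 2 = -1/2 ≈ -0.50000)
sqrt((Y(d) + t) + v) = sqrt((-6 - 27) - 1/2) = sqrt(-33 - 1/2) = sqrt(-67/2) = I*sqrt(134)/2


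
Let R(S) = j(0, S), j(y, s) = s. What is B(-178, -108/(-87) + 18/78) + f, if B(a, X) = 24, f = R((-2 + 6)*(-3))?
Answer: 12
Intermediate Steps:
R(S) = S
f = -12 (f = (-2 + 6)*(-3) = 4*(-3) = -12)
B(-178, -108/(-87) + 18/78) + f = 24 - 12 = 12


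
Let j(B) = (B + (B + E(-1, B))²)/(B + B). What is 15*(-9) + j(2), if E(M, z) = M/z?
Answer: -2143/16 ≈ -133.94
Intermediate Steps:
j(B) = (B + (B - 1/B)²)/(2*B) (j(B) = (B + (B - 1/B)²)/(B + B) = (B + (B - 1/B)²)/((2*B)) = (B + (B - 1/B)²)*(1/(2*B)) = (B + (B - 1/B)²)/(2*B))
15*(-9) + j(2) = 15*(-9) + (½)*(2³ + (-1 + 2²)²)/2³ = -135 + (½)*(⅛)*(8 + (-1 + 4)²) = -135 + (½)*(⅛)*(8 + 3²) = -135 + (½)*(⅛)*(8 + 9) = -135 + (½)*(⅛)*17 = -135 + 17/16 = -2143/16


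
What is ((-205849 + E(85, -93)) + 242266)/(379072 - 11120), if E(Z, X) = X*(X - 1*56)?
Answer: 25137/183976 ≈ 0.13663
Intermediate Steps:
E(Z, X) = X*(-56 + X) (E(Z, X) = X*(X - 56) = X*(-56 + X))
((-205849 + E(85, -93)) + 242266)/(379072 - 11120) = ((-205849 - 93*(-56 - 93)) + 242266)/(379072 - 11120) = ((-205849 - 93*(-149)) + 242266)/367952 = ((-205849 + 13857) + 242266)*(1/367952) = (-191992 + 242266)*(1/367952) = 50274*(1/367952) = 25137/183976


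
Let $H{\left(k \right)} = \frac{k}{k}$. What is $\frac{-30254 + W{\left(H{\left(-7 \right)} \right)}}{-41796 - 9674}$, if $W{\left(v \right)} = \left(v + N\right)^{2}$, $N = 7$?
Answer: $\frac{3019}{5147} \approx 0.58656$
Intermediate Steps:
$H{\left(k \right)} = 1$
$W{\left(v \right)} = \left(7 + v\right)^{2}$ ($W{\left(v \right)} = \left(v + 7\right)^{2} = \left(7 + v\right)^{2}$)
$\frac{-30254 + W{\left(H{\left(-7 \right)} \right)}}{-41796 - 9674} = \frac{-30254 + \left(7 + 1\right)^{2}}{-41796 - 9674} = \frac{-30254 + 8^{2}}{-51470} = \left(-30254 + 64\right) \left(- \frac{1}{51470}\right) = \left(-30190\right) \left(- \frac{1}{51470}\right) = \frac{3019}{5147}$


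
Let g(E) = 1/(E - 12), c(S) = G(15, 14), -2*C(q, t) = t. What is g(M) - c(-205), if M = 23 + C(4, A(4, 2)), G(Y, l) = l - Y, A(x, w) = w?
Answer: 11/10 ≈ 1.1000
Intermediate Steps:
C(q, t) = -t/2
c(S) = -1 (c(S) = 14 - 1*15 = 14 - 15 = -1)
M = 22 (M = 23 - ½*2 = 23 - 1 = 22)
g(E) = 1/(-12 + E)
g(M) - c(-205) = 1/(-12 + 22) - 1*(-1) = 1/10 + 1 = ⅒ + 1 = 11/10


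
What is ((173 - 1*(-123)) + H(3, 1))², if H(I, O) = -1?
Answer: 87025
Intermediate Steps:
((173 - 1*(-123)) + H(3, 1))² = ((173 - 1*(-123)) - 1)² = ((173 + 123) - 1)² = (296 - 1)² = 295² = 87025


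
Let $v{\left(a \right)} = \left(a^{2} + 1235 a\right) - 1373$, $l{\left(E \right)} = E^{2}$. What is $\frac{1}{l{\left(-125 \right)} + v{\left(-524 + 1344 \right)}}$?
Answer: $\frac{1}{1699352} \approx 5.8846 \cdot 10^{-7}$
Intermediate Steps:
$v{\left(a \right)} = -1373 + a^{2} + 1235 a$
$\frac{1}{l{\left(-125 \right)} + v{\left(-524 + 1344 \right)}} = \frac{1}{\left(-125\right)^{2} + \left(-1373 + \left(-524 + 1344\right)^{2} + 1235 \left(-524 + 1344\right)\right)} = \frac{1}{15625 + \left(-1373 + 820^{2} + 1235 \cdot 820\right)} = \frac{1}{15625 + \left(-1373 + 672400 + 1012700\right)} = \frac{1}{15625 + 1683727} = \frac{1}{1699352}$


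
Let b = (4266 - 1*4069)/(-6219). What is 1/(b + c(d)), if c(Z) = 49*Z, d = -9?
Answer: -6219/2742776 ≈ -0.0022674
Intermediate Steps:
b = -197/6219 (b = (4266 - 4069)*(-1/6219) = 197*(-1/6219) = -197/6219 ≈ -0.031677)
1/(b + c(d)) = 1/(-197/6219 + 49*(-9)) = 1/(-197/6219 - 441) = 1/(-2742776/6219) = -6219/2742776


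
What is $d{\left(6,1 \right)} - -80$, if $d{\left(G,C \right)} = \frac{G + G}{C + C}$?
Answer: $86$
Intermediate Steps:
$d{\left(G,C \right)} = \frac{G}{C}$ ($d{\left(G,C \right)} = \frac{2 G}{2 C} = 2 G \frac{1}{2 C} = \frac{G}{C}$)
$d{\left(6,1 \right)} - -80 = \frac{6}{1} - -80 = 6 \cdot 1 + 80 = 6 + 80 = 86$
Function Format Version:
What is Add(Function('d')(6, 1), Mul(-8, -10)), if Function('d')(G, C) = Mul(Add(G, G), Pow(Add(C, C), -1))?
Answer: 86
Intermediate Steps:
Function('d')(G, C) = Mul(G, Pow(C, -1)) (Function('d')(G, C) = Mul(Mul(2, G), Pow(Mul(2, C), -1)) = Mul(Mul(2, G), Mul(Rational(1, 2), Pow(C, -1))) = Mul(G, Pow(C, -1)))
Add(Function('d')(6, 1), Mul(-8, -10)) = Add(Mul(6, Pow(1, -1)), Mul(-8, -10)) = Add(Mul(6, 1), 80) = Add(6, 80) = 86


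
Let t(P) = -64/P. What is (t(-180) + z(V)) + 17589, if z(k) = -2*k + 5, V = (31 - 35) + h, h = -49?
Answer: 796516/45 ≈ 17700.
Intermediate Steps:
V = -53 (V = (31 - 35) - 49 = -4 - 49 = -53)
z(k) = 5 - 2*k
(t(-180) + z(V)) + 17589 = (-64/(-180) + (5 - 2*(-53))) + 17589 = (-64*(-1/180) + (5 + 106)) + 17589 = (16/45 + 111) + 17589 = 5011/45 + 17589 = 796516/45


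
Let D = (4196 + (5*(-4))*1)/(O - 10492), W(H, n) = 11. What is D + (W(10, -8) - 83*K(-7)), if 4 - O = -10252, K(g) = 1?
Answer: -5292/59 ≈ -89.695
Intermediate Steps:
O = 10256 (O = 4 - 1*(-10252) = 4 + 10252 = 10256)
D = -1044/59 (D = (4196 + (5*(-4))*1)/(10256 - 10492) = (4196 - 20*1)/(-236) = (4196 - 20)*(-1/236) = 4176*(-1/236) = -1044/59 ≈ -17.695)
D + (W(10, -8) - 83*K(-7)) = -1044/59 + (11 - 83*1) = -1044/59 + (11 - 83) = -1044/59 - 72 = -5292/59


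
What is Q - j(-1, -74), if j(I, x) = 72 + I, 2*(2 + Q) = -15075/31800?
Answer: -62105/848 ≈ -73.237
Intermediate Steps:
Q = -1897/848 (Q = -2 + (-15075/31800)/2 = -2 + (-15075*1/31800)/2 = -2 + (1/2)*(-201/424) = -2 - 201/848 = -1897/848 ≈ -2.2370)
Q - j(-1, -74) = -1897/848 - (72 - 1) = -1897/848 - 1*71 = -1897/848 - 71 = -62105/848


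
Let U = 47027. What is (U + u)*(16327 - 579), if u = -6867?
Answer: 632439680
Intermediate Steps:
(U + u)*(16327 - 579) = (47027 - 6867)*(16327 - 579) = 40160*15748 = 632439680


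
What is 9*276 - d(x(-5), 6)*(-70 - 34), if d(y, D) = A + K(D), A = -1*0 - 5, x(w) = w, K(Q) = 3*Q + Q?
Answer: 4460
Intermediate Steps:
K(Q) = 4*Q
A = -5 (A = 0 - 5 = -5)
d(y, D) = -5 + 4*D
9*276 - d(x(-5), 6)*(-70 - 34) = 9*276 - (-5 + 4*6)*(-70 - 34) = 2484 - (-5 + 24)*(-104) = 2484 - 19*(-104) = 2484 - 1*(-1976) = 2484 + 1976 = 4460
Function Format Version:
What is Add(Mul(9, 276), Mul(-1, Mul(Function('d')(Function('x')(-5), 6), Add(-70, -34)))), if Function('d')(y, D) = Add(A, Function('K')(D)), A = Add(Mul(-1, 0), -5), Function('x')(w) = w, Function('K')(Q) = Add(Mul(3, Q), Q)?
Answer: 4460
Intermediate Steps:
Function('K')(Q) = Mul(4, Q)
A = -5 (A = Add(0, -5) = -5)
Function('d')(y, D) = Add(-5, Mul(4, D))
Add(Mul(9, 276), Mul(-1, Mul(Function('d')(Function('x')(-5), 6), Add(-70, -34)))) = Add(Mul(9, 276), Mul(-1, Mul(Add(-5, Mul(4, 6)), Add(-70, -34)))) = Add(2484, Mul(-1, Mul(Add(-5, 24), -104))) = Add(2484, Mul(-1, Mul(19, -104))) = Add(2484, Mul(-1, -1976)) = Add(2484, 1976) = 4460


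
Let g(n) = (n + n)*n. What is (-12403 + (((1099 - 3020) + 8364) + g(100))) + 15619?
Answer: 29659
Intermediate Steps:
g(n) = 2*n² (g(n) = (2*n)*n = 2*n²)
(-12403 + (((1099 - 3020) + 8364) + g(100))) + 15619 = (-12403 + (((1099 - 3020) + 8364) + 2*100²)) + 15619 = (-12403 + ((-1921 + 8364) + 2*10000)) + 15619 = (-12403 + (6443 + 20000)) + 15619 = (-12403 + 26443) + 15619 = 14040 + 15619 = 29659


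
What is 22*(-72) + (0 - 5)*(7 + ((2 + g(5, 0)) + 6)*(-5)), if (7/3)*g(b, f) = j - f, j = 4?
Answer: -9633/7 ≈ -1376.1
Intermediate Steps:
g(b, f) = 12/7 - 3*f/7 (g(b, f) = 3*(4 - f)/7 = 12/7 - 3*f/7)
22*(-72) + (0 - 5)*(7 + ((2 + g(5, 0)) + 6)*(-5)) = 22*(-72) + (0 - 5)*(7 + ((2 + (12/7 - 3/7*0)) + 6)*(-5)) = -1584 - 5*(7 + ((2 + (12/7 + 0)) + 6)*(-5)) = -1584 - 5*(7 + ((2 + 12/7) + 6)*(-5)) = -1584 - 5*(7 + (26/7 + 6)*(-5)) = -1584 - 5*(7 + (68/7)*(-5)) = -1584 - 5*(7 - 340/7) = -1584 - 5*(-291/7) = -1584 + 1455/7 = -9633/7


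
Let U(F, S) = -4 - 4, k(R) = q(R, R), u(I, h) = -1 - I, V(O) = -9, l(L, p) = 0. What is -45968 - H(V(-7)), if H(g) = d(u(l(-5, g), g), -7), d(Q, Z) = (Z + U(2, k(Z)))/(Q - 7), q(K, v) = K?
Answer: -367759/8 ≈ -45970.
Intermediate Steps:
k(R) = R
U(F, S) = -8
d(Q, Z) = (-8 + Z)/(-7 + Q) (d(Q, Z) = (Z - 8)/(Q - 7) = (-8 + Z)/(-7 + Q))
H(g) = 15/8 (H(g) = (-8 - 7)/(-7 + (-1 - 1*0)) = -15/(-7 + (-1 + 0)) = -15/(-7 - 1) = -15/(-8) = -⅛*(-15) = 15/8)
-45968 - H(V(-7)) = -45968 - 1*15/8 = -45968 - 15/8 = -367759/8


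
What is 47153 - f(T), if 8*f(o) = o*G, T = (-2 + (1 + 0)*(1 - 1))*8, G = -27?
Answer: 47099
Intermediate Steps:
T = -16 (T = (-2 + 1*0)*8 = (-2 + 0)*8 = -2*8 = -16)
f(o) = -27*o/8 (f(o) = (o*(-27))/8 = (-27*o)/8 = -27*o/8)
47153 - f(T) = 47153 - (-27)*(-16)/8 = 47153 - 1*54 = 47153 - 54 = 47099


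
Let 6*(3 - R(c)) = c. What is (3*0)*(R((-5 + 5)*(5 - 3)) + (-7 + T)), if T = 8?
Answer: 0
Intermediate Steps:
R(c) = 3 - c/6
(3*0)*(R((-5 + 5)*(5 - 3)) + (-7 + T)) = (3*0)*((3 - (-5 + 5)*(5 - 3)/6) + (-7 + 8)) = 0*((3 - 0*2) + 1) = 0*((3 - ⅙*0) + 1) = 0*((3 + 0) + 1) = 0*(3 + 1) = 0*4 = 0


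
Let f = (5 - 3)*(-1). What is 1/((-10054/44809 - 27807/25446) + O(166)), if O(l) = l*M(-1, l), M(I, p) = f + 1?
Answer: -380069938/63592222357 ≈ -0.0059767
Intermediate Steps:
f = -2 (f = 2*(-1) = -2)
M(I, p) = -1 (M(I, p) = -2 + 1 = -1)
O(l) = -l (O(l) = l*(-1) = -l)
1/((-10054/44809 - 27807/25446) + O(166)) = 1/((-10054/44809 - 27807/25446) - 1*166) = 1/((-10054*1/44809 - 27807*1/25446) - 166) = 1/((-10054/44809 - 9269/8482) - 166) = 1/(-500612649/380069938 - 166) = 1/(-63592222357/380069938) = -380069938/63592222357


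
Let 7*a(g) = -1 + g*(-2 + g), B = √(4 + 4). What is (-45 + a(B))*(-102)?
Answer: 4488 + 408*√2/7 ≈ 4570.4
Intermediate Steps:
B = 2*√2 (B = √8 = 2*√2 ≈ 2.8284)
a(g) = -⅐ + g*(-2 + g)/7 (a(g) = (-1 + g*(-2 + g))/7 = -⅐ + g*(-2 + g)/7)
(-45 + a(B))*(-102) = (-45 + (-⅐ - 4*√2/7 + (2*√2)²/7))*(-102) = (-45 + (-⅐ - 4*√2/7 + (⅐)*8))*(-102) = (-45 + (-⅐ - 4*√2/7 + 8/7))*(-102) = (-45 + (1 - 4*√2/7))*(-102) = (-44 - 4*√2/7)*(-102) = 4488 + 408*√2/7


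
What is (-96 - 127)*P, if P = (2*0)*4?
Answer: 0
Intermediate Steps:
P = 0 (P = 0*4 = 0)
(-96 - 127)*P = (-96 - 127)*0 = -223*0 = 0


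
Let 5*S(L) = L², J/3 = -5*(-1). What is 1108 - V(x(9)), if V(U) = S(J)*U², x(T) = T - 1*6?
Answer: 703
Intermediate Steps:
x(T) = -6 + T (x(T) = T - 6 = -6 + T)
J = 15 (J = 3*(-5*(-1)) = 3*5 = 15)
S(L) = L²/5
V(U) = 45*U² (V(U) = ((⅕)*15²)*U² = ((⅕)*225)*U² = 45*U²)
1108 - V(x(9)) = 1108 - 45*(-6 + 9)² = 1108 - 45*3² = 1108 - 45*9 = 1108 - 1*405 = 1108 - 405 = 703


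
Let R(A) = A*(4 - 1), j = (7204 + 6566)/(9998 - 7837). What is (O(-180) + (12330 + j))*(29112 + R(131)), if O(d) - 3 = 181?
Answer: 798302740620/2161 ≈ 3.6941e+8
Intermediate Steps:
j = 13770/2161 ≈ 6.3720
O(d) = 184 (O(d) = 3 + 181 = 184)
R(A) = 3*A (R(A) = A*3 = 3*A)
(O(-180) + (12330 + j))*(29112 + R(131)) = (184 + (12330 + 13770/2161))*(29112 + 3*131) = (184 + 26658900/2161)*(29112 + 393) = (27056524/2161)*29505 = 798302740620/2161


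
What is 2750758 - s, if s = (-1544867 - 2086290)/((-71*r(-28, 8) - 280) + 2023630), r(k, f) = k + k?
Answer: 5576686844265/2027326 ≈ 2.7508e+6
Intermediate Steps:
r(k, f) = 2*k
s = -3631157/2027326 (s = (-1544867 - 2086290)/((-142*(-28) - 280) + 2023630) = -3631157/((-71*(-56) - 280) + 2023630) = -3631157/((3976 - 280) + 2023630) = -3631157/(3696 + 2023630) = -3631157/2027326 ≈ -1.7911)
2750758 - s = 2750758 - 1*(-3631157/2027326) = 2750758 + 3631157/2027326 = 5576686844265/2027326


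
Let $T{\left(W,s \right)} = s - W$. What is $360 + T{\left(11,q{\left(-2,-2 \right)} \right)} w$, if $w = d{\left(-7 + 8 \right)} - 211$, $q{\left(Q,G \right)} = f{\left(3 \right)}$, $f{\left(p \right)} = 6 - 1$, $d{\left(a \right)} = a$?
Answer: $1620$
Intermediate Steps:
$f{\left(p \right)} = 5$
$q{\left(Q,G \right)} = 5$
$w = -210$ ($w = \left(-7 + 8\right) - 211 = 1 - 211 = -210$)
$360 + T{\left(11,q{\left(-2,-2 \right)} \right)} w = 360 + \left(5 - 11\right) \left(-210\right) = 360 - -1260 = 360 + 1260 = 1620$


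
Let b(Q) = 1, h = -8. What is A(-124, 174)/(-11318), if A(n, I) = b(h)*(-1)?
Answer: 1/11318 ≈ 8.8355e-5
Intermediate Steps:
A(n, I) = -1 (A(n, I) = 1*(-1) = -1)
A(-124, 174)/(-11318) = -1/(-11318) = -1*(-1/11318) = 1/11318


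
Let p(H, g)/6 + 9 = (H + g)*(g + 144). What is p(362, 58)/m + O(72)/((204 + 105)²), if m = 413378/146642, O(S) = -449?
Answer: 3563289958632025/19734872409 ≈ 1.8056e+5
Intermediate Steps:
p(H, g) = -54 + 6*(144 + g)*(H + g) (p(H, g) = -54 + 6*((H + g)*(g + 144)) = -54 + 6*((H + g)*(144 + g)) = -54 + 6*((144 + g)*(H + g)) = -54 + 6*(144 + g)*(H + g))
m = 206689/73321 (m = 413378*(1/146642) = 206689/73321 ≈ 2.8190)
p(362, 58)/m + O(72)/((204 + 105)²) = (-54 + 6*58² + 864*362 + 864*58 + 6*362*58)/(206689/73321) - 449/(204 + 105)² = (-54 + 6*3364 + 312768 + 50112 + 125976)*(73321/206689) - 449/(309²) = (-54 + 20184 + 312768 + 50112 + 125976)*(73321/206689) - 449/95481 = 508986*(73321/206689) - 449*1/95481 = 37319362506/206689 - 449/95481 = 3563289958632025/19734872409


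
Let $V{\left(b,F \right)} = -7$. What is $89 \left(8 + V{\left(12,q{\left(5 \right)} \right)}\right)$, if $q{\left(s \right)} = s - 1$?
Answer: $89$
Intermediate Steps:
$q{\left(s \right)} = -1 + s$ ($q{\left(s \right)} = s - 1 = -1 + s$)
$89 \left(8 + V{\left(12,q{\left(5 \right)} \right)}\right) = 89 \left(8 - 7\right) = 89 \cdot 1 = 89$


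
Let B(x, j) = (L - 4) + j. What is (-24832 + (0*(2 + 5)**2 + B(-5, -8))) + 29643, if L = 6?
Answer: 4805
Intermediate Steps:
B(x, j) = 2 + j (B(x, j) = (6 - 4) + j = 2 + j)
(-24832 + (0*(2 + 5)**2 + B(-5, -8))) + 29643 = (-24832 + (0*(2 + 5)**2 + (2 - 8))) + 29643 = (-24832 + (0*7**2 - 6)) + 29643 = (-24832 + (0*49 - 6)) + 29643 = (-24832 + (0 - 6)) + 29643 = (-24832 - 6) + 29643 = -24838 + 29643 = 4805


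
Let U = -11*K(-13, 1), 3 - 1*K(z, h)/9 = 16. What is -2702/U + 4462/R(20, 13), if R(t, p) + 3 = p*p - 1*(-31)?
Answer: 5210300/253539 ≈ 20.550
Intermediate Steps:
K(z, h) = -117 (K(z, h) = 27 - 9*16 = 27 - 144 = -117)
R(t, p) = 28 + p**2 (R(t, p) = -3 + (p*p - 1*(-31)) = -3 + (p**2 + 31) = -3 + (31 + p**2) = 28 + p**2)
U = 1287 (U = -11*(-117) = 1287)
-2702/U + 4462/R(20, 13) = -2702/1287 + 4462/(28 + 13**2) = -2702*1/1287 + 4462/(28 + 169) = -2702/1287 + 4462/197 = 5210300/253539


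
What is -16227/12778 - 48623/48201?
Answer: -1403462321/615912378 ≈ -2.2787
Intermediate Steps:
-16227/12778 - 48623/48201 = -1403462321/615912378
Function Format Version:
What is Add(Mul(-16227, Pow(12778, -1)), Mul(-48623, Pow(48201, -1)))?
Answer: Rational(-1403462321, 615912378) ≈ -2.2787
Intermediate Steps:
Add(Mul(-16227, Pow(12778, -1)), Mul(-48623, Pow(48201, -1))) = Add(Mul(-16227, Rational(1, 12778)), Mul(-48623, Rational(1, 48201))) = Add(Rational(-16227, 12778), Rational(-48623, 48201)) = Rational(-1403462321, 615912378)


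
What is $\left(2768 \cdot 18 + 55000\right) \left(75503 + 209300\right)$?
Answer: $29854189672$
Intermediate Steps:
$\left(2768 \cdot 18 + 55000\right) \left(75503 + 209300\right) = \left(49824 + 55000\right) 284803 = 104824 \cdot 284803 = 29854189672$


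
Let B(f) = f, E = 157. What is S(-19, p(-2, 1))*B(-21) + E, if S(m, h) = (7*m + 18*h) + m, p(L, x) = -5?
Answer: 5239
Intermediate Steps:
S(m, h) = 8*m + 18*h
S(-19, p(-2, 1))*B(-21) + E = (8*(-19) + 18*(-5))*(-21) + 157 = (-152 - 90)*(-21) + 157 = -242*(-21) + 157 = 5082 + 157 = 5239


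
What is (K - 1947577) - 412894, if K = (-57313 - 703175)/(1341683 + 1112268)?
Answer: -5792480931409/2453951 ≈ -2.3605e+6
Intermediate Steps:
K = -760488/2453951 ≈ -0.30990
(K - 1947577) - 412894 = (-760488/2453951 - 1947577) - 412894 = -4779259287215/2453951 - 412894 = -5792480931409/2453951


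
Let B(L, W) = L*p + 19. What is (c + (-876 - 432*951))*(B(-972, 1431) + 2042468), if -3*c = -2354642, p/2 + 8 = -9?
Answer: 774532930710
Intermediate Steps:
p = -34 (p = -16 + 2*(-9) = -16 - 18 = -34)
B(L, W) = 19 - 34*L (B(L, W) = L*(-34) + 19 = -34*L + 19 = 19 - 34*L)
c = 2354642/3 (c = -⅓*(-2354642) = 2354642/3 ≈ 7.8488e+5)
(c + (-876 - 432*951))*(B(-972, 1431) + 2042468) = (2354642/3 + (-876 - 432*951))*((19 - 34*(-972)) + 2042468) = (2354642/3 + (-876 - 410832))*((19 + 33048) + 2042468) = (2354642/3 - 411708)*(33067 + 2042468) = (1119518/3)*2075535 = 774532930710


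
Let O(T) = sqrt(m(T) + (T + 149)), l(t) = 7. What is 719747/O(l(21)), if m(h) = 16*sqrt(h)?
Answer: 719747/(2*sqrt(39 + 4*sqrt(7))) ≈ 51107.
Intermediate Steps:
O(T) = sqrt(149 + T + 16*sqrt(T)) (O(T) = sqrt(16*sqrt(T) + (T + 149)) = sqrt(16*sqrt(T) + (149 + T)) = sqrt(149 + T + 16*sqrt(T)))
719747/O(l(21)) = 719747/(sqrt(149 + 7 + 16*sqrt(7))) = 719747/(sqrt(156 + 16*sqrt(7))) = 719747/sqrt(156 + 16*sqrt(7))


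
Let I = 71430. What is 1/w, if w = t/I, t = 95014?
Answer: 35715/47507 ≈ 0.75178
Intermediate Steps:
w = 47507/35715 (w = 95014/71430 = 95014*(1/71430) = 47507/35715 ≈ 1.3302)
1/w = 1/(47507/35715) = 35715/47507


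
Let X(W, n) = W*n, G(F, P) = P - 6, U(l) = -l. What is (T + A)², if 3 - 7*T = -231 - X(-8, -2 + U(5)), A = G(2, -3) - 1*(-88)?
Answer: 710649/49 ≈ 14503.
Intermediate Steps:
G(F, P) = -6 + P
A = 79 (A = (-6 - 3) - 1*(-88) = -9 + 88 = 79)
T = 290/7 (T = 3/7 - (-231 - (-8)*(-2 - 1*5))/7 = 3/7 - (-231 - (-8)*(-2 - 5))/7 = 3/7 - (-231 - (-8)*(-7))/7 = 3/7 - (-231 - 1*56)/7 = 3/7 - (-231 - 56)/7 = 3/7 - ⅐*(-287) = 3/7 + 41 = 290/7 ≈ 41.429)
(T + A)² = (290/7 + 79)² = (843/7)² = 710649/49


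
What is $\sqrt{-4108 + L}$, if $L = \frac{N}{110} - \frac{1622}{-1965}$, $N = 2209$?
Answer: $\frac{i \sqrt{7638093371370}}{43230} \approx 63.93 i$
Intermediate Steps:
$L = \frac{903821}{43230}$ ($L = \frac{2209}{110} - \frac{1622}{-1965} = 2209 \cdot \frac{1}{110} - - \frac{1622}{1965} = \frac{2209}{110} + \frac{1622}{1965} = \frac{903821}{43230} \approx 20.907$)
$\sqrt{-4108 + L} = \sqrt{-4108 + \frac{903821}{43230}} = \sqrt{- \frac{176685019}{43230}} = \frac{i \sqrt{7638093371370}}{43230}$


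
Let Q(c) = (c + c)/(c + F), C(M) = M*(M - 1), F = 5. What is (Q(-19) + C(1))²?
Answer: 361/49 ≈ 7.3673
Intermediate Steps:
C(M) = M*(-1 + M)
Q(c) = 2*c/(5 + c) (Q(c) = (c + c)/(c + 5) = (2*c)/(5 + c) = 2*c/(5 + c))
(Q(-19) + C(1))² = (2*(-19)/(5 - 19) + 1*(-1 + 1))² = (2*(-19)/(-14) + 1*0)² = (2*(-19)*(-1/14) + 0)² = (19/7 + 0)² = (19/7)² = 361/49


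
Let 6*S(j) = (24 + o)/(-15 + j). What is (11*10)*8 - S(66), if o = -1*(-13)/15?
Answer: 4038827/4590 ≈ 879.92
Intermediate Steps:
o = 13/15 (o = 13*(1/15) = 13/15 ≈ 0.86667)
S(j) = 373/(90*(-15 + j)) (S(j) = ((24 + 13/15)/(-15 + j))/6 = (373/(15*(-15 + j)))/6 = 373/(90*(-15 + j)))
(11*10)*8 - S(66) = (11*10)*8 - 373/(90*(-15 + 66)) = 110*8 - 373/(90*51) = 880 - 373/(90*51) = 880 - 1*373/4590 = 880 - 373/4590 = 4038827/4590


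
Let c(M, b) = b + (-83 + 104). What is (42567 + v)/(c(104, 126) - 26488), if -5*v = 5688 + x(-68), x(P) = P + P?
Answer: -3911/2485 ≈ -1.5738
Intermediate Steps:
x(P) = 2*P
c(M, b) = 21 + b (c(M, b) = b + 21 = 21 + b)
v = -5552/5 (v = -(5688 + 2*(-68))/5 = -(5688 - 136)/5 = -⅕*5552 = -5552/5 ≈ -1110.4)
(42567 + v)/(c(104, 126) - 26488) = (42567 - 5552/5)/((21 + 126) - 26488) = 207283/(5*(147 - 26488)) = (207283/5)/(-26341) = (207283/5)*(-1/26341) = -3911/2485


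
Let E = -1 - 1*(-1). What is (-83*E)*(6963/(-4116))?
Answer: 0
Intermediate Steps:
E = 0 (E = -1 + 1 = 0)
(-83*E)*(6963/(-4116)) = (-83*0)*(6963/(-4116)) = 0*(6963*(-1/4116)) = 0*(-2321/1372) = 0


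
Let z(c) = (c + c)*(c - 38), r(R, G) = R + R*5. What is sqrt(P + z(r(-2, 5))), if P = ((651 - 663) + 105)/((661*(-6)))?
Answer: sqrt(2097179818)/1322 ≈ 34.641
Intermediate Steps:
r(R, G) = 6*R (r(R, G) = R + 5*R = 6*R)
P = -31/1322 (P = (-12 + 105)/(-3966) = 93*(-1/3966) = -31/1322 ≈ -0.023449)
z(c) = 2*c*(-38 + c) (z(c) = (2*c)*(-38 + c) = 2*c*(-38 + c))
sqrt(P + z(r(-2, 5))) = sqrt(-31/1322 + 2*(6*(-2))*(-38 + 6*(-2))) = sqrt(-31/1322 + 2*(-12)*(-38 - 12)) = sqrt(-31/1322 + 2*(-12)*(-50)) = sqrt(-31/1322 + 1200) = sqrt(1586369/1322) = sqrt(2097179818)/1322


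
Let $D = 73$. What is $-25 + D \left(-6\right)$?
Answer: $-463$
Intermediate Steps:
$-25 + D \left(-6\right) = -25 + 73 \left(-6\right) = -25 - 438 = -463$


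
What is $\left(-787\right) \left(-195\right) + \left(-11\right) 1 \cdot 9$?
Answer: $153366$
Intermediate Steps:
$\left(-787\right) \left(-195\right) + \left(-11\right) 1 \cdot 9 = 153465 - 99 = 153366$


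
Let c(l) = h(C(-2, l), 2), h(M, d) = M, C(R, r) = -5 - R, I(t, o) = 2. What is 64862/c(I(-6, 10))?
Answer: -64862/3 ≈ -21621.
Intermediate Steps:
c(l) = -3 (c(l) = -5 - 1*(-2) = -5 + 2 = -3)
64862/c(I(-6, 10)) = 64862/(-3) = 64862*(-1/3) = -64862/3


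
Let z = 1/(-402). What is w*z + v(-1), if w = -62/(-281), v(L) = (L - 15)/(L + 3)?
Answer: -451879/56481 ≈ -8.0005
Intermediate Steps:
z = -1/402 ≈ -0.0024876
v(L) = (-15 + L)/(3 + L)
w = 62/281 (w = -62*(-1/281) = 62/281 ≈ 0.22064)
w*z + v(-1) = (62/281)*(-1/402) + (-15 - 1)/(3 - 1) = -31/56481 - 16/2 = -31/56481 + (½)*(-16) = -31/56481 - 8 = -451879/56481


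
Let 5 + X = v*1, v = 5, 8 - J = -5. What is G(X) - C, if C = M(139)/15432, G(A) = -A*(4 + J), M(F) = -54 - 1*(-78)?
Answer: -1/643 ≈ -0.0015552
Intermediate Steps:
J = 13 (J = 8 - 1*(-5) = 8 + 5 = 13)
M(F) = 24 (M(F) = -54 + 78 = 24)
X = 0 (X = -5 + 5*1 = -5 + 5 = 0)
G(A) = -17*A (G(A) = -A*(4 + 13) = -A*17 = -17*A)
C = 1/643 (C = 24/15432 = 24*(1/15432) = 1/643 ≈ 0.0015552)
G(X) - C = -17*0 - 1*1/643 = 0 - 1/643 = -1/643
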